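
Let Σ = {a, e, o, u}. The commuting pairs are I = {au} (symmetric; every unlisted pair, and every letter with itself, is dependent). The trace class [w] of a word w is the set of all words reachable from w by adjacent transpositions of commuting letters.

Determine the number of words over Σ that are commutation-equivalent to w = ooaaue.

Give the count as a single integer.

3

piece 0:o — minimal
piece 1:o rests on {0:o}
piece 2:a rests on {1:o}
piece 3:a rests on {2:a}
piece 4:u rests on {1:o}
piece 5:e rests on {3:a, 4:u}
minimal pieces: {0:o}
ways to finish when only these pieces remain (= sum over removing one remaining piece with nothing left below it):
  1 left: {5}→1
  2 left: {3,5}→1  {4,5}→1
  3 left: {2,3,5}→1  {3,4,5}→2
  4 left: {2,3,4,5}→3
  placing 0:o first → 3 extensions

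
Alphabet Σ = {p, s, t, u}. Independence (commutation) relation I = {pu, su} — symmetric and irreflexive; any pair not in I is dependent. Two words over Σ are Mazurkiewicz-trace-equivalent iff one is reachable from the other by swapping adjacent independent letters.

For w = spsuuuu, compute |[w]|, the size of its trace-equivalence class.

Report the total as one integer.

drop 0:s onto floor
drop 1:p onto {0:s}
drop 2:s onto {1:p}
drop 3:u onto floor
drop 4:u onto {3:u}
drop 5:u onto {4:u}
drop 6:u onto {5:u}
ground layer = {0:s, 3:u}
drop-orders for the pieces not yet dropped (sum over which currently-grounded one goes next):
  1 to go: {2} 1  {6} 1
  2 to go: {1,2} 1  {2,6} 2  {5,6} 1
  3 to go: {0,1,2} 1  {1,2,6} 3  {2,5,6} 3  {4,5,6} 1
  4 to go: {0,1,2,6} 4  {1,2,5,6} 6  {2,4,5,6} 4  {3,4,5,6} 1
  5 to go: {0,1,2,5,6} 10  {1,2,4,5,6} 10  {2,3,4,5,6} 5
  if 0:s drops first: 15 orders
  if 3:u drops first: 20 orders
heap linearizations: 35

35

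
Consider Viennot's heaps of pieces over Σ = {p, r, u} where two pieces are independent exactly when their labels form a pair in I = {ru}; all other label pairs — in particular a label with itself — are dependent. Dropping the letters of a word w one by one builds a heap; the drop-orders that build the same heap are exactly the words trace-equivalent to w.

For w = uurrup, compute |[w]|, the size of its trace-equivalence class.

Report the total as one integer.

drop 0:u onto floor
drop 1:u onto {0:u}
drop 2:r onto floor
drop 3:r onto {2:r}
drop 4:u onto {1:u}
drop 5:p onto {3:r, 4:u}
ground layer = {0:u, 2:r}
drop-orders for the pieces not yet dropped (sum over which currently-grounded one goes next):
  1 to go: {5} 1
  2 to go: {3,5} 1  {4,5} 1
  3 to go: {1,4,5} 1  {2,3,5} 1  {3,4,5} 2
  4 to go: {0,1,4,5} 1  {1,3,4,5} 3  {2,3,4,5} 3
  if 0:u drops first: 6 orders
  if 2:r drops first: 4 orders
heap linearizations: 10

10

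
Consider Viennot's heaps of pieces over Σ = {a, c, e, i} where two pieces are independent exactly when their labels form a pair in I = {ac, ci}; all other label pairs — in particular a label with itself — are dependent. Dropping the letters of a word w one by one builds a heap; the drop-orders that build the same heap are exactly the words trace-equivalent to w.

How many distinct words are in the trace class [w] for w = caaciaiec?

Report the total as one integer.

#0=c has no predecessor
#1=a has no predecessor
#2=a depends on [1:a]
#3=c depends on [0:c]
#4=i depends on [2:a]
#5=a depends on [4:i]
#6=i depends on [5:a]
#7=e depends on [3:c, 6:i]
#8=c depends on [7:e]
sources: [0:c, 1:a]
N(rest) = Σ N(rest − s) over sources s of rest; N(one piece) = 1:
  size 1 → [8]=1
  size 2 → [7,8]=1
  size 3 → [3,7,8]=1  [6,7,8]=1
  size 4 → [0,3,7,8]=1  [3,6,7,8]=2  [5,6,7,8]=1
  size 5 → [0,3,6,7,8]=3  [3,5,6,7,8]=3  [4,5,6,7,8]=1
  size 6 → [0,3,5,6,7,8]=6  [2,4,5,6,7,8]=1  [3,4,5,6,7,8]=4
  size 7 → [0,3,4,5,6,7,8]=10  [1,2,4,5,6,7,8]=1  [2,3,4,5,6,7,8]=5
  first=0(c) contributes 6
  first=1(a) contributes 15
|[w]| = 21

21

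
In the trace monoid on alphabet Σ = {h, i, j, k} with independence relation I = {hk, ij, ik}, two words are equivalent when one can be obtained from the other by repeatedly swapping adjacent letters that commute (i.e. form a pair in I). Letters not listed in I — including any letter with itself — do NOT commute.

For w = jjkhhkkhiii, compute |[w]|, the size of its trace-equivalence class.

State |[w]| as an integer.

84

0(j) covers ∅
1(j) covers 0:j
2(k) covers 1:j
3(h) covers 1:j
4(h) covers 3:h
5(k) covers 2:k
6(k) covers 5:k
7(h) covers 4:h
8(i) covers 7:h
9(i) covers 8:i
10(i) covers 9:i
floor of heap: 0:j
completions by unplaced set U, small U first (add the entries for U minus each lowest piece of U):
  |U|=1: {6}:1  {10}:1
  |U|=2: {5,6}:1  {6,10}:2  {9,10}:1
  |U|=3: {2,5,6}:1  {5,6,10}:3  {6,9,10}:3  {8,9,10}:1
  |U|=4: {2,5,6,10}:4  {5,6,9,10}:6  {6,8,9,10}:4  {7,8,9,10}:1
  |U|=5: {2,5,6,9,10}:10  {4,7,8,9,10}:1  {5,6,8,9,10}:10  {6,7,8,9,10}:5
  |U|=6: {2,5,6,8,9,10}:20  {3,4,7,8,9,10}:1  {4,6,7,8,9,10}:6  {5,6,7,8,9,10}:15
  |U|=7: {2,5,6,7,8,9,10}:35  {3,4,6,7,8,9,10}:7  {4,5,6,7,8,9,10}:21
  |U|=8: {2,4,5,6,7,8,9,10}:56  {3,4,5,6,7,8,9,10}:28
  |U|=9: {2,3,4,5,6,7,8,9,10}:84
  start at 0(j): 84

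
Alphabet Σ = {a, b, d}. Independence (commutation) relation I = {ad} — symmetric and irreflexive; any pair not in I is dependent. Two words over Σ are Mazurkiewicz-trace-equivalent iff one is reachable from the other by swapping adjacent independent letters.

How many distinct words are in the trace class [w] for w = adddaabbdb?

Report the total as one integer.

#0=a has no predecessor
#1=d has no predecessor
#2=d depends on [1:d]
#3=d depends on [2:d]
#4=a depends on [0:a]
#5=a depends on [4:a]
#6=b depends on [3:d, 5:a]
#7=b depends on [6:b]
#8=d depends on [7:b]
#9=b depends on [8:d]
sources: [0:a, 1:d]
N(rest) = Σ N(rest − s) over sources s of rest; N(one piece) = 1:
  size 1 → [9]=1
  size 2 → [8,9]=1
  size 3 → [7,8,9]=1
  size 4 → [6,7,8,9]=1
  size 5 → [3,6,7,8,9]=1  [5,6,7,8,9]=1
  size 6 → [2,3,6,7,8,9]=1  [3,5,6,7,8,9]=2  [4,5,6,7,8,9]=1
  size 7 → [0,4,5,6,7,8,9]=1  [1,2,3,6,7,8,9]=1  [2,3,5,6,7,8,9]=3  [3,4,5,6,7,8,9]=3
  size 8 → [0,3,4,5,6,7,8,9]=4  [1,2,3,5,6,7,8,9]=4  [2,3,4,5,6,7,8,9]=6
  first=0(a) contributes 10
  first=1(d) contributes 10
|[w]| = 20

20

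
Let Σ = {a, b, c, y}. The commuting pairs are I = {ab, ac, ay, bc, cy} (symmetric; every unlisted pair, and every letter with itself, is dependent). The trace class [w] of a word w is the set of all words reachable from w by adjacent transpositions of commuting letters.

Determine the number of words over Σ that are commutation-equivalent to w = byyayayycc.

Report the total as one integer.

0(b) covers ∅
1(y) covers 0:b
2(y) covers 1:y
3(a) covers ∅
4(y) covers 2:y
5(a) covers 3:a
6(y) covers 4:y
7(y) covers 6:y
8(c) covers ∅
9(c) covers 8:c
floor of heap: 0:b, 3:a, 8:c
completions by unplaced set U, small U first (add the entries for U minus each lowest piece of U):
  |U|=1: {5}:1  {7}:1  {9}:1
  |U|=2: {3,5}:1  {5,7}:2  {5,9}:2  {6,7}:1  {7,9}:2  {8,9}:1
  |U|=3: {3,5,7}:3  {3,5,9}:3  {4,6,7}:1  {5,6,7}:3  {5,7,9}:6  {5,8,9}:3  {6,7,9}:3  {7,8,9}:3
  |U|=4: {2,4,6,7}:1  {3,5,6,7}:6  {3,5,7,9}:12  {3,5,8,9}:6  {4,5,6,7}:4  {4,6,7,9}:4  {5,6,7,9}:12  {5,7,8,9}:12  {6,7,8,9}:6
  |U|=5: {1,2,4,6,7}:1  {2,4,5,6,7}:5  {2,4,6,7,9}:5  {3,4,5,6,7}:10  {3,5,6,7,9}:30  {3,5,7,8,9}:30  {4,5,6,7,9}:20  {4,6,7,8,9}:10  {5,6,7,8,9}:30
  |U|=6: {0,1,2,4,6,7}:1  {1,2,4,5,6,7}:6  {1,2,4,6,7,9}:6  {2,3,4,5,6,7}:15  {2,4,5,6,7,9}:30  {2,4,6,7,8,9}:15  {3,4,5,6,7,9}:60  {3,5,6,7,8,9}:90  {4,5,6,7,8,9}:60
  |U|=7: {0,1,2,4,5,6,7}:7  {0,1,2,4,6,7,9}:7  {1,2,3,4,5,6,7}:21  {1,2,4,5,6,7,9}:42  {1,2,4,6,7,8,9}:21  {2,3,4,5,6,7,9}:105  {2,4,5,6,7,8,9}:105  {3,4,5,6,7,8,9}:210
  |U|=8: {0,1,2,3,4,5,6,7}:28  {0,1,2,4,5,6,7,9}:56  {0,1,2,4,6,7,8,9}:28  {1,2,3,4,5,6,7,9}:168  {1,2,4,5,6,7,8,9}:168  {2,3,4,5,6,7,8,9}:420
  start at 0(b): 756
  start at 3(a): 252
  start at 8(c): 252
sum over floor = 1260

1260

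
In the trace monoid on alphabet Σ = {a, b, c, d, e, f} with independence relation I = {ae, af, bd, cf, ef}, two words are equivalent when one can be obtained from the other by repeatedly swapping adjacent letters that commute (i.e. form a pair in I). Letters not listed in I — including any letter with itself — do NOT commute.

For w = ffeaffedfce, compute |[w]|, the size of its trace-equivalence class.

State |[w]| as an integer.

drop 0:f onto floor
drop 1:f onto {0:f}
drop 2:e onto floor
drop 3:a onto floor
drop 4:f onto {1:f}
drop 5:f onto {4:f}
drop 6:e onto {2:e}
drop 7:d onto {3:a, 5:f, 6:e}
drop 8:f onto {7:d}
drop 9:c onto {7:d}
drop 10:e onto {9:c}
ground layer = {0:f, 2:e, 3:a}
drop-orders for the pieces not yet dropped (sum over which currently-grounded one goes next):
  1 to go: {8} 1  {10} 1
  2 to go: {8,10} 2  {9,10} 1
  3 to go: {8,9,10} 3
  4 to go: {7,8,9,10} 3
  5 to go: {3,7,8,9,10} 3  {5,7,8,9,10} 3  {6,7,8,9,10} 3
  6 to go: {2,6,7,8,9,10} 3  {3,5,7,8,9,10} 6  {3,6,7,8,9,10} 6  {4,5,7,8,9,10} 3  {5,6,7,8,9,10} 6
  7 to go: {1,4,5,7,8,9,10} 3  {2,3,6,7,8,9,10} 9  {2,5,6,7,8,9,10} 9  {3,4,5,7,8,9,10} 9  {3,5,6,7,8,9,10} 18  {4,5,6,7,8,9,10} 9
  8 to go: {0,1,4,5,7,8,9,10} 3  {1,3,4,5,7,8,9,10} 12  {1,4,5,6,7,8,9,10} 12  {2,3,5,6,7,8,9,10} 36  {2,4,5,6,7,8,9,10} 18  {3,4,5,6,7,8,9,10} 36
  9 to go: {0,1,3,4,5,7,8,9,10} 15  {0,1,4,5,6,7,8,9,10} 15  {1,2,4,5,6,7,8,9,10} 30  {1,3,4,5,6,7,8,9,10} 60  {2,3,4,5,6,7,8,9,10} 90
  if 0:f drops first: 180 orders
  if 2:e drops first: 90 orders
  if 3:a drops first: 45 orders
heap linearizations: 315

315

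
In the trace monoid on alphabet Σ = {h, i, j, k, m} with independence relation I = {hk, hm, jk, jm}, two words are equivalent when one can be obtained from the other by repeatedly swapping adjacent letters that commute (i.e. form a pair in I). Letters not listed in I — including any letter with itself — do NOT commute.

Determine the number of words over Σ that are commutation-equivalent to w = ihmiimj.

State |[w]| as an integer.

4

piece 0:i — minimal
piece 1:h rests on {0:i}
piece 2:m rests on {0:i}
piece 3:i rests on {1:h, 2:m}
piece 4:i rests on {3:i}
piece 5:m rests on {4:i}
piece 6:j rests on {4:i}
minimal pieces: {0:i}
ways to finish when only these pieces remain (= sum over removing one remaining piece with nothing left below it):
  1 left: {5}→1  {6}→1
  2 left: {5,6}→2
  3 left: {4,5,6}→2
  4 left: {3,4,5,6}→2
  5 left: {1,3,4,5,6}→2  {2,3,4,5,6}→2
  placing 0:i first → 4 extensions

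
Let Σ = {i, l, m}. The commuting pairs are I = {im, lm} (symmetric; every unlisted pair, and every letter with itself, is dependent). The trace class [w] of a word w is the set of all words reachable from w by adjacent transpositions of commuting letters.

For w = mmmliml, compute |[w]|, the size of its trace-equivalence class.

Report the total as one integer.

35

piece 0:m — minimal
piece 1:m rests on {0:m}
piece 2:m rests on {1:m}
piece 3:l — minimal
piece 4:i rests on {3:l}
piece 5:m rests on {2:m}
piece 6:l rests on {4:i}
minimal pieces: {0:m, 3:l}
ways to finish when only these pieces remain (= sum over removing one remaining piece with nothing left below it):
  1 left: {5}→1  {6}→1
  2 left: {2,5}→1  {4,6}→1  {5,6}→2
  3 left: {1,2,5}→1  {2,5,6}→3  {3,4,6}→1  {4,5,6}→3
  4 left: {0,1,2,5}→1  {1,2,5,6}→4  {2,4,5,6}→6  {3,4,5,6}→4
  5 left: {0,1,2,5,6}→5  {1,2,4,5,6}→10  {2,3,4,5,6}→10
  placing 0:m first → 20 extensions
  placing 3:l first → 15 extensions
total linear extensions = 35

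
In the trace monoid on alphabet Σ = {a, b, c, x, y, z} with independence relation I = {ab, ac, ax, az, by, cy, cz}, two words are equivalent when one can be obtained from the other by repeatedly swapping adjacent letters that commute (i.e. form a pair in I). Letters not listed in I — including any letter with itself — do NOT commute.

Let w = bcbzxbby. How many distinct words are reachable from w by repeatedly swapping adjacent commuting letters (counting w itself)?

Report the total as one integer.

3

piece 0:b — minimal
piece 1:c rests on {0:b}
piece 2:b rests on {1:c}
piece 3:z rests on {2:b}
piece 4:x rests on {3:z}
piece 5:b rests on {4:x}
piece 6:b rests on {5:b}
piece 7:y rests on {4:x}
minimal pieces: {0:b}
ways to finish when only these pieces remain (= sum over removing one remaining piece with nothing left below it):
  1 left: {6}→1  {7}→1
  2 left: {5,6}→1  {6,7}→2
  3 left: {5,6,7}→3
  4 left: {4,5,6,7}→3
  5 left: {3,4,5,6,7}→3
  6 left: {2,3,4,5,6,7}→3
  placing 0:b first → 3 extensions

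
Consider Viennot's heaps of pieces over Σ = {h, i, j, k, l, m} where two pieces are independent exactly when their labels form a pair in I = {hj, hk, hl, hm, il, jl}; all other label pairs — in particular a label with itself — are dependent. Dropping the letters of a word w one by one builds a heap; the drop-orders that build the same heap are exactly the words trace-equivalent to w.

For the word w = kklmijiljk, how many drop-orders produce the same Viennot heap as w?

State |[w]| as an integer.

5

#0=k has no predecessor
#1=k depends on [0:k]
#2=l depends on [1:k]
#3=m depends on [2:l]
#4=i depends on [3:m]
#5=j depends on [4:i]
#6=i depends on [5:j]
#7=l depends on [3:m]
#8=j depends on [6:i]
#9=k depends on [7:l, 8:j]
sources: [0:k]
N(rest) = Σ N(rest − s) over sources s of rest; N(one piece) = 1:
  size 1 → [9]=1
  size 2 → [7,9]=1  [8,9]=1
  size 3 → [6,8,9]=1  [7,8,9]=2
  size 4 → [5,6,8,9]=1  [6,7,8,9]=3
  size 5 → [4,5,6,8,9]=1  [5,6,7,8,9]=4
  size 6 → [4,5,6,7,8,9]=5
  size 7 → [3,4,5,6,7,8,9]=5
  size 8 → [2,3,4,5,6,7,8,9]=5
  first=0(k) contributes 5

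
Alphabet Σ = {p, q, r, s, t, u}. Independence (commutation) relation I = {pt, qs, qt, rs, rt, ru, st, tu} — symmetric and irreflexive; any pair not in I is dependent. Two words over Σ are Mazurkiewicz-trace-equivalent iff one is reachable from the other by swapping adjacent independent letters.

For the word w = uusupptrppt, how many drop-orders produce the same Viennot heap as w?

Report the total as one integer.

0(u) covers ∅
1(u) covers 0:u
2(s) covers 1:u
3(u) covers 2:s
4(p) covers 3:u
5(p) covers 4:p
6(t) covers ∅
7(r) covers 5:p
8(p) covers 7:r
9(p) covers 8:p
10(t) covers 6:t
floor of heap: 0:u, 6:t
completions by unplaced set U, small U first (add the entries for U minus each lowest piece of U):
  |U|=1: {9}:1  {10}:1
  |U|=2: {6,10}:1  {8,9}:1  {9,10}:2
  |U|=3: {6,9,10}:3  {7,8,9}:1  {8,9,10}:3
  |U|=4: {5,7,8,9}:1  {6,8,9,10}:6  {7,8,9,10}:4
  |U|=5: {4,5,7,8,9}:1  {5,7,8,9,10}:5  {6,7,8,9,10}:10
  |U|=6: {3,4,5,7,8,9}:1  {4,5,7,8,9,10}:6  {5,6,7,8,9,10}:15
  |U|=7: {2,3,4,5,7,8,9}:1  {3,4,5,7,8,9,10}:7  {4,5,6,7,8,9,10}:21
  |U|=8: {1,2,3,4,5,7,8,9}:1  {2,3,4,5,7,8,9,10}:8  {3,4,5,6,7,8,9,10}:28
  |U|=9: {0,1,2,3,4,5,7,8,9}:1  {1,2,3,4,5,7,8,9,10}:9  {2,3,4,5,6,7,8,9,10}:36
  start at 0(u): 45
  start at 6(t): 10
sum over floor = 55

55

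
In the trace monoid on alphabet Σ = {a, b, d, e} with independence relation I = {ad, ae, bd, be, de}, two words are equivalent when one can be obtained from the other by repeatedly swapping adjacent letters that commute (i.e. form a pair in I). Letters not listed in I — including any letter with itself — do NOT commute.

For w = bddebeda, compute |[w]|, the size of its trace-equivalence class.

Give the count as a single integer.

drop 0:b onto floor
drop 1:d onto floor
drop 2:d onto {1:d}
drop 3:e onto floor
drop 4:b onto {0:b}
drop 5:e onto {3:e}
drop 6:d onto {2:d}
drop 7:a onto {4:b}
ground layer = {0:b, 1:d, 3:e}
drop-orders for the pieces not yet dropped (sum over which currently-grounded one goes next):
  1 to go: {5} 1  {6} 1  {7} 1
  2 to go: {2,6} 1  {3,5} 1  {4,7} 1  {5,6} 2  {5,7} 2  {6,7} 2
  3 to go: {0,4,7} 1  {1,2,6} 1  {2,5,6} 3  {2,6,7} 3  {3,5,6} 3  {3,5,7} 3  {4,5,7} 3  {4,6,7} 3  {5,6,7} 6
  4 to go: {0,4,5,7} 4  {0,4,6,7} 4  {1,2,5,6} 4  {1,2,6,7} 4  {2,3,5,6} 6  {2,4,6,7} 6  {2,5,6,7} 12  {3,4,5,7} 6  {3,5,6,7} 12  {4,5,6,7} 12
  5 to go: {0,2,4,6,7} 10  {0,3,4,5,7} 10  {0,4,5,6,7} 20  {1,2,3,5,6} 10  {1,2,4,6,7} 10  {1,2,5,6,7} 20  {2,3,5,6,7} 30  {2,4,5,6,7} 30  {3,4,5,6,7} 30
  6 to go: {0,1,2,4,6,7} 20  {0,2,4,5,6,7} 60  {0,3,4,5,6,7} 60  {1,2,3,5,6,7} 60  {1,2,4,5,6,7} 60  {2,3,4,5,6,7} 90
  if 0:b drops first: 210 orders
  if 1:d drops first: 210 orders
  if 3:e drops first: 140 orders
heap linearizations: 560

560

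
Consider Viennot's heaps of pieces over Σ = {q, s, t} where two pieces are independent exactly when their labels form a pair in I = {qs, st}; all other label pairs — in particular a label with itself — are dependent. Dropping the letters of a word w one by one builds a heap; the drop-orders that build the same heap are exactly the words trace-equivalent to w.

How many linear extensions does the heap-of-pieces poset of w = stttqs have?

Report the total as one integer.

15

piece 0:s — minimal
piece 1:t — minimal
piece 2:t rests on {1:t}
piece 3:t rests on {2:t}
piece 4:q rests on {3:t}
piece 5:s rests on {0:s}
minimal pieces: {0:s, 1:t}
ways to finish when only these pieces remain (= sum over removing one remaining piece with nothing left below it):
  1 left: {4}→1  {5}→1
  2 left: {0,5}→1  {3,4}→1  {4,5}→2
  3 left: {0,4,5}→3  {2,3,4}→1  {3,4,5}→3
  4 left: {0,3,4,5}→6  {1,2,3,4}→1  {2,3,4,5}→4
  placing 0:s first → 5 extensions
  placing 1:t first → 10 extensions
total linear extensions = 15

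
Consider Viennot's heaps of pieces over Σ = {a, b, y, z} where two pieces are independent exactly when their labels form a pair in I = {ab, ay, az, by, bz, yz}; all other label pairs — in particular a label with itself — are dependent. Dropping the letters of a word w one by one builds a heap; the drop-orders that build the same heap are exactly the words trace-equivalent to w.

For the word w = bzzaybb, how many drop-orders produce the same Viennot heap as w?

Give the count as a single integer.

420

piece 0:b — minimal
piece 1:z — minimal
piece 2:z rests on {1:z}
piece 3:a — minimal
piece 4:y — minimal
piece 5:b rests on {0:b}
piece 6:b rests on {5:b}
minimal pieces: {0:b, 1:z, 3:a, 4:y}
ways to finish when only these pieces remain (= sum over removing one remaining piece with nothing left below it):
  1 left: {2}→1  {3}→1  {4}→1  {6}→1
  2 left: {1,2}→1  {2,3}→2  {2,4}→2  {2,6}→2  {3,4}→2  {3,6}→2  {4,6}→2  {5,6}→1
  3 left: {0,5,6}→1  {1,2,3}→3  {1,2,4}→3  {1,2,6}→3  {2,3,4}→6  {2,3,6}→6  {2,4,6}→6  {2,5,6}→3  {3,4,6}→6  {3,5,6}→3  {4,5,6}→3
  4 left: {0,2,5,6}→4  {0,3,5,6}→4  {0,4,5,6}→4  {1,2,3,4}→12  {1,2,3,6}→12  {1,2,4,6}→12  {1,2,5,6}→6  {2,3,4,6}→24  {2,3,5,6}→12  {2,4,5,6}→12  {3,4,5,6}→12
  5 left: {0,1,2,5,6}→10  {0,2,3,5,6}→20  {0,2,4,5,6}→20  {0,3,4,5,6}→20  {1,2,3,4,6}→60  {1,2,3,5,6}→30  {1,2,4,5,6}→30  {2,3,4,5,6}→60
  placing 0:b first → 180 extensions
  placing 1:z first → 120 extensions
  placing 3:a first → 60 extensions
  placing 4:y first → 60 extensions
total linear extensions = 420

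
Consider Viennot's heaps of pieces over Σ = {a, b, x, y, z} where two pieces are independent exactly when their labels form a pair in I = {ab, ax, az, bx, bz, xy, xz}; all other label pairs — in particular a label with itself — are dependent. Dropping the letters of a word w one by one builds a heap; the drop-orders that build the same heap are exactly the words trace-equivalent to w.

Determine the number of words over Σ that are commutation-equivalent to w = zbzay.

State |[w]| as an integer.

12

0(z) covers ∅
1(b) covers ∅
2(z) covers 0:z
3(a) covers ∅
4(y) covers 1:b, 2:z, 3:a
floor of heap: 0:z, 1:b, 3:a
completions by unplaced set U, small U first (add the entries for U minus each lowest piece of U):
  |U|=1: {4}:1
  |U|=2: {1,4}:1  {2,4}:1  {3,4}:1
  |U|=3: {0,2,4}:1  {1,2,4}:2  {1,3,4}:2  {2,3,4}:2
  start at 0(z): 6
  start at 1(b): 3
  start at 3(a): 3
sum over floor = 12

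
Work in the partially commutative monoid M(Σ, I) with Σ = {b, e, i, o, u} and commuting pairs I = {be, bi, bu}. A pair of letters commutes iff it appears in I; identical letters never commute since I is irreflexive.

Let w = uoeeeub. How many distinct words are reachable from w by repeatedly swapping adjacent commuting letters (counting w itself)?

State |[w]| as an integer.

0(u) covers ∅
1(o) covers 0:u
2(e) covers 1:o
3(e) covers 2:e
4(e) covers 3:e
5(u) covers 4:e
6(b) covers 1:o
floor of heap: 0:u
completions by unplaced set U, small U first (add the entries for U minus each lowest piece of U):
  |U|=1: {5}:1  {6}:1
  |U|=2: {4,5}:1  {5,6}:2
  |U|=3: {3,4,5}:1  {4,5,6}:3
  |U|=4: {2,3,4,5}:1  {3,4,5,6}:4
  |U|=5: {2,3,4,5,6}:5
  start at 0(u): 5

5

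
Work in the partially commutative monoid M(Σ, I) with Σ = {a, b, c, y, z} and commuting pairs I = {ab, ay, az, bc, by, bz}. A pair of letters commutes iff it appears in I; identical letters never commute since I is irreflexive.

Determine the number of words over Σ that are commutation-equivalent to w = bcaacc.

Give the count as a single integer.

6

#0=b has no predecessor
#1=c has no predecessor
#2=a depends on [1:c]
#3=a depends on [2:a]
#4=c depends on [3:a]
#5=c depends on [4:c]
sources: [0:b, 1:c]
N(rest) = Σ N(rest − s) over sources s of rest; N(one piece) = 1:
  size 1 → [0]=1  [5]=1
  size 2 → [0,5]=2  [4,5]=1
  size 3 → [0,4,5]=3  [3,4,5]=1
  size 4 → [0,3,4,5]=4  [2,3,4,5]=1
  first=0(b) contributes 1
  first=1(c) contributes 5
|[w]| = 6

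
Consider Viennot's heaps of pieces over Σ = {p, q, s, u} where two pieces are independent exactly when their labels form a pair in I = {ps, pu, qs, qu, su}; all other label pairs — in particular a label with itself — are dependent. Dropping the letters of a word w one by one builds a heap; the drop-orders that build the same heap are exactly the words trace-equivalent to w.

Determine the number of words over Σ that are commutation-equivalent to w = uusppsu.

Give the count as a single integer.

210

piece 0:u — minimal
piece 1:u rests on {0:u}
piece 2:s — minimal
piece 3:p — minimal
piece 4:p rests on {3:p}
piece 5:s rests on {2:s}
piece 6:u rests on {1:u}
minimal pieces: {0:u, 2:s, 3:p}
ways to finish when only these pieces remain (= sum over removing one remaining piece with nothing left below it):
  1 left: {4}→1  {5}→1  {6}→1
  2 left: {1,6}→1  {2,5}→1  {3,4}→1  {4,5}→2  {4,6}→2  {5,6}→2
  3 left: {0,1,6}→1  {1,4,6}→3  {1,5,6}→3  {2,4,5}→3  {2,5,6}→3  {3,4,5}→3  {3,4,6}→3  {4,5,6}→6
  4 left: {0,1,4,6}→4  {0,1,5,6}→4  {1,2,5,6}→6  {1,3,4,6}→6  {1,4,5,6}→12  {2,3,4,5}→6  {2,4,5,6}→12  {3,4,5,6}→12
  5 left: {0,1,2,5,6}→10  {0,1,3,4,6}→10  {0,1,4,5,6}→20  {1,2,4,5,6}→30  {1,3,4,5,6}→30  {2,3,4,5,6}→30
  placing 0:u first → 90 extensions
  placing 2:s first → 60 extensions
  placing 3:p first → 60 extensions
total linear extensions = 210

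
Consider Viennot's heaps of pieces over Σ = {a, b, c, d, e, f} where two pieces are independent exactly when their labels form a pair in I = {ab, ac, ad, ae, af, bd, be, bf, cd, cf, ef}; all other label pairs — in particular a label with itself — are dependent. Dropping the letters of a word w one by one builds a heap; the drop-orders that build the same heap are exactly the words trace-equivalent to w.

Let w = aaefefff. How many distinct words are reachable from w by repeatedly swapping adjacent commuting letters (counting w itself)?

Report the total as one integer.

#0=a has no predecessor
#1=a depends on [0:a]
#2=e has no predecessor
#3=f has no predecessor
#4=e depends on [2:e]
#5=f depends on [3:f]
#6=f depends on [5:f]
#7=f depends on [6:f]
sources: [0:a, 2:e, 3:f]
N(rest) = Σ N(rest − s) over sources s of rest; N(one piece) = 1:
  size 1 → [1]=1  [4]=1  [7]=1
  size 2 → [0,1]=1  [1,4]=2  [1,7]=2  [2,4]=1  [4,7]=2  [6,7]=1
  size 3 → [0,1,4]=3  [0,1,7]=3  [1,2,4]=3  [1,4,7]=6  [1,6,7]=3  [2,4,7]=3  [4,6,7]=3  [5,6,7]=1
  size 4 → [0,1,2,4]=6  [0,1,4,7]=12  [0,1,6,7]=6  [1,2,4,7]=12  [1,4,6,7]=12  [1,5,6,7]=4  [2,4,6,7]=6  [3,5,6,7]=1  [4,5,6,7]=4
  size 5 → [0,1,2,4,7]=30  [0,1,4,6,7]=30  [0,1,5,6,7]=10  [1,2,4,6,7]=30  [1,3,5,6,7]=5  [1,4,5,6,7]=20  [2,4,5,6,7]=10  [3,4,5,6,7]=5
  size 6 → [0,1,2,4,6,7]=90  [0,1,3,5,6,7]=15  [0,1,4,5,6,7]=60  [1,2,4,5,6,7]=60  [1,3,4,5,6,7]=30  [2,3,4,5,6,7]=15
  first=0(a) contributes 105
  first=2(e) contributes 105
  first=3(f) contributes 210
|[w]| = 420

420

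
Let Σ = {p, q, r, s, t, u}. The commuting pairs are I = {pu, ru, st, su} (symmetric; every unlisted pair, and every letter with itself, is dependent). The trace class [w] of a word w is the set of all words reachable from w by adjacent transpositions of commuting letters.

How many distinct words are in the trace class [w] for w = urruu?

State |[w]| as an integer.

10

piece 0:u — minimal
piece 1:r — minimal
piece 2:r rests on {1:r}
piece 3:u rests on {0:u}
piece 4:u rests on {3:u}
minimal pieces: {0:u, 1:r}
ways to finish when only these pieces remain (= sum over removing one remaining piece with nothing left below it):
  1 left: {2}→1  {4}→1
  2 left: {1,2}→1  {2,4}→2  {3,4}→1
  3 left: {0,3,4}→1  {1,2,4}→3  {2,3,4}→3
  placing 0:u first → 6 extensions
  placing 1:r first → 4 extensions
total linear extensions = 10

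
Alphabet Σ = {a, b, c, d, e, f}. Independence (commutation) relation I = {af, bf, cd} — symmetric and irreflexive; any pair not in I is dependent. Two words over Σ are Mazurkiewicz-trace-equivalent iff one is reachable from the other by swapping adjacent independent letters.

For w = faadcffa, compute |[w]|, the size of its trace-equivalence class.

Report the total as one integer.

#0=f has no predecessor
#1=a has no predecessor
#2=a depends on [1:a]
#3=d depends on [0:f, 2:a]
#4=c depends on [0:f, 2:a]
#5=f depends on [3:d, 4:c]
#6=f depends on [5:f]
#7=a depends on [3:d, 4:c]
sources: [0:f, 1:a]
N(rest) = Σ N(rest − s) over sources s of rest; N(one piece) = 1:
  size 1 → [6]=1  [7]=1
  size 2 → [5,6]=1  [6,7]=2
  size 3 → [5,6,7]=3
  size 4 → [3,5,6,7]=3  [4,5,6,7]=3
  size 5 → [3,4,5,6,7]=6
  size 6 → [0,3,4,5,6,7]=6  [2,3,4,5,6,7]=6
  first=0(f) contributes 6
  first=1(a) contributes 12
|[w]| = 18

18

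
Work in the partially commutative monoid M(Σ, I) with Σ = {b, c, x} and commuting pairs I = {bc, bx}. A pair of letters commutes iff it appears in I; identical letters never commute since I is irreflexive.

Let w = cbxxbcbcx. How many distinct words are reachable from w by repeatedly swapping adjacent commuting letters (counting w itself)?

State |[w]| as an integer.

drop 0:c onto floor
drop 1:b onto floor
drop 2:x onto {0:c}
drop 3:x onto {2:x}
drop 4:b onto {1:b}
drop 5:c onto {3:x}
drop 6:b onto {4:b}
drop 7:c onto {5:c}
drop 8:x onto {7:c}
ground layer = {0:c, 1:b}
drop-orders for the pieces not yet dropped (sum over which currently-grounded one goes next):
  1 to go: {6} 1  {8} 1
  2 to go: {4,6} 1  {6,8} 2  {7,8} 1
  3 to go: {1,4,6} 1  {4,6,8} 3  {5,7,8} 1  {6,7,8} 3
  4 to go: {1,4,6,8} 4  {3,5,7,8} 1  {4,6,7,8} 6  {5,6,7,8} 4
  5 to go: {1,4,6,7,8} 10  {2,3,5,7,8} 1  {3,5,6,7,8} 5  {4,5,6,7,8} 10
  6 to go: {0,2,3,5,7,8} 1  {1,4,5,6,7,8} 20  {2,3,5,6,7,8} 6  {3,4,5,6,7,8} 15
  7 to go: {0,2,3,5,6,7,8} 7  {1,3,4,5,6,7,8} 35  {2,3,4,5,6,7,8} 21
  if 0:c drops first: 56 orders
  if 1:b drops first: 28 orders
heap linearizations: 84

84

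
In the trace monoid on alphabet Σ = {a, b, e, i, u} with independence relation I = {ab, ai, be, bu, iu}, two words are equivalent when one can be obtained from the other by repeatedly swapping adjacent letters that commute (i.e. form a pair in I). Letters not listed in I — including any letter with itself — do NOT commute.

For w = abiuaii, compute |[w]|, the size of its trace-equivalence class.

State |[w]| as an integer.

35

#0=a has no predecessor
#1=b has no predecessor
#2=i depends on [1:b]
#3=u depends on [0:a]
#4=a depends on [3:u]
#5=i depends on [2:i]
#6=i depends on [5:i]
sources: [0:a, 1:b]
N(rest) = Σ N(rest − s) over sources s of rest; N(one piece) = 1:
  size 1 → [4]=1  [6]=1
  size 2 → [3,4]=1  [4,6]=2  [5,6]=1
  size 3 → [0,3,4]=1  [2,5,6]=1  [3,4,6]=3  [4,5,6]=3
  size 4 → [0,3,4,6]=4  [1,2,5,6]=1  [2,4,5,6]=4  [3,4,5,6]=6
  size 5 → [0,3,4,5,6]=10  [1,2,4,5,6]=5  [2,3,4,5,6]=10
  first=0(a) contributes 15
  first=1(b) contributes 20
|[w]| = 35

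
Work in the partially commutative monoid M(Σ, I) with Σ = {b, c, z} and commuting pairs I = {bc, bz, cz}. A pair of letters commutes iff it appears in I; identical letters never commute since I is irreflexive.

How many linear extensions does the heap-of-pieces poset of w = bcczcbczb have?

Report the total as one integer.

#0=b has no predecessor
#1=c has no predecessor
#2=c depends on [1:c]
#3=z has no predecessor
#4=c depends on [2:c]
#5=b depends on [0:b]
#6=c depends on [4:c]
#7=z depends on [3:z]
#8=b depends on [5:b]
sources: [0:b, 1:c, 3:z]
N(rest) = Σ N(rest − s) over sources s of rest; N(one piece) = 1:
  size 1 → [6]=1  [7]=1  [8]=1
  size 2 → [3,7]=1  [4,6]=1  [5,8]=1  [6,7]=2  [6,8]=2  [7,8]=2
  size 3 → [0,5,8]=1  [2,4,6]=1  [3,6,7]=3  [3,7,8]=3  [4,6,7]=3  [4,6,8]=3  [5,6,8]=3  [5,7,8]=3  [6,7,8]=6
  size 4 → [0,5,6,8]=4  [0,5,7,8]=4  [1,2,4,6]=1  [2,4,6,7]=4  [2,4,6,8]=4  [3,4,6,7]=6  [3,5,7,8]=6  [3,6,7,8]=12  [4,5,6,8]=6  [4,6,7,8]=12  [5,6,7,8]=12
  size 5 → [0,3,5,7,8]=10  [0,4,5,6,8]=10  [0,5,6,7,8]=20  [1,2,4,6,7]=5  [1,2,4,6,8]=5  [2,3,4,6,7]=10  [2,4,5,6,8]=10  [2,4,6,7,8]=20  [3,4,6,7,8]=30  [3,5,6,7,8]=30  [4,5,6,7,8]=30
  size 6 → [0,2,4,5,6,8]=20  [0,3,5,6,7,8]=60  [0,4,5,6,7,8]=60  [1,2,3,4,6,7]=15  [1,2,4,5,6,8]=15  [1,2,4,6,7,8]=30  [2,3,4,6,7,8]=60  [2,4,5,6,7,8]=60  [3,4,5,6,7,8]=90
  size 7 → [0,1,2,4,5,6,8]=35  [0,2,4,5,6,7,8]=140  [0,3,4,5,6,7,8]=210  [1,2,3,4,6,7,8]=105  [1,2,4,5,6,7,8]=105  [2,3,4,5,6,7,8]=210
  first=0(b) contributes 420
  first=1(c) contributes 560
  first=3(z) contributes 280
|[w]| = 1260

1260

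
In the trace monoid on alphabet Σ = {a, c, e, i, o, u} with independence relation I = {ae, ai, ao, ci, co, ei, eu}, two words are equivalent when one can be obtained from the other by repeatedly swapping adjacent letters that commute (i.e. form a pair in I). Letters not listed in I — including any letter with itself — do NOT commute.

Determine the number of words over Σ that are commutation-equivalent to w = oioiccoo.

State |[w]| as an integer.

28

drop 0:o onto floor
drop 1:i onto {0:o}
drop 2:o onto {1:i}
drop 3:i onto {2:o}
drop 4:c onto floor
drop 5:c onto {4:c}
drop 6:o onto {3:i}
drop 7:o onto {6:o}
ground layer = {0:o, 4:c}
drop-orders for the pieces not yet dropped (sum over which currently-grounded one goes next):
  1 to go: {5} 1  {7} 1
  2 to go: {4,5} 1  {5,7} 2  {6,7} 1
  3 to go: {3,6,7} 1  {4,5,7} 3  {5,6,7} 3
  4 to go: {2,3,6,7} 1  {3,5,6,7} 4  {4,5,6,7} 6
  5 to go: {1,2,3,6,7} 1  {2,3,5,6,7} 5  {3,4,5,6,7} 10
  6 to go: {0,1,2,3,6,7} 1  {1,2,3,5,6,7} 6  {2,3,4,5,6,7} 15
  if 0:o drops first: 21 orders
  if 4:c drops first: 7 orders
heap linearizations: 28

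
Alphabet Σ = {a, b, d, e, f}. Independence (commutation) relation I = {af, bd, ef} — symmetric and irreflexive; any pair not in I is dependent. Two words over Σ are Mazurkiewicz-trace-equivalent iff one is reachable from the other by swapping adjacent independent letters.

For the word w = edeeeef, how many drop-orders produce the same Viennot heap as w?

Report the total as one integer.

#0=e has no predecessor
#1=d depends on [0:e]
#2=e depends on [1:d]
#3=e depends on [2:e]
#4=e depends on [3:e]
#5=e depends on [4:e]
#6=f depends on [1:d]
sources: [0:e]
N(rest) = Σ N(rest − s) over sources s of rest; N(one piece) = 1:
  size 1 → [5]=1  [6]=1
  size 2 → [4,5]=1  [5,6]=2
  size 3 → [3,4,5]=1  [4,5,6]=3
  size 4 → [2,3,4,5]=1  [3,4,5,6]=4
  size 5 → [2,3,4,5,6]=5
  first=0(e) contributes 5

5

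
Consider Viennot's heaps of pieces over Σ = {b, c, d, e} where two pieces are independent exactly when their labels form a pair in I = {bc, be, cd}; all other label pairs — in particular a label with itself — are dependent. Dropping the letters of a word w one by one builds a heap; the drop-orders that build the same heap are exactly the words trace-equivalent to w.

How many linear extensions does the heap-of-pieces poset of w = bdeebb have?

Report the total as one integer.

6

#0=b has no predecessor
#1=d depends on [0:b]
#2=e depends on [1:d]
#3=e depends on [2:e]
#4=b depends on [1:d]
#5=b depends on [4:b]
sources: [0:b]
N(rest) = Σ N(rest − s) over sources s of rest; N(one piece) = 1:
  size 1 → [3]=1  [5]=1
  size 2 → [2,3]=1  [3,5]=2  [4,5]=1
  size 3 → [2,3,5]=3  [3,4,5]=3
  size 4 → [2,3,4,5]=6
  first=0(b) contributes 6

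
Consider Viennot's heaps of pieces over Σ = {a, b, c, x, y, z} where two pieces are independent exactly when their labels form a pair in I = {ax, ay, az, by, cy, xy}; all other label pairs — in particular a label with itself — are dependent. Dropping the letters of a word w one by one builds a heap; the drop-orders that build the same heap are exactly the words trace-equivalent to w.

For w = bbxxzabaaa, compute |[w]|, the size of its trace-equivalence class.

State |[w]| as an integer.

drop 0:b onto floor
drop 1:b onto {0:b}
drop 2:x onto {1:b}
drop 3:x onto {2:x}
drop 4:z onto {3:x}
drop 5:a onto {1:b}
drop 6:b onto {4:z, 5:a}
drop 7:a onto {6:b}
drop 8:a onto {7:a}
drop 9:a onto {8:a}
ground layer = {0:b}
drop-orders for the pieces not yet dropped (sum over which currently-grounded one goes next):
  1 to go: {9} 1
  2 to go: {8,9} 1
  3 to go: {7,8,9} 1
  4 to go: {6,7,8,9} 1
  5 to go: {4,6,7,8,9} 1  {5,6,7,8,9} 1
  6 to go: {3,4,6,7,8,9} 1  {4,5,6,7,8,9} 2
  7 to go: {2,3,4,6,7,8,9} 1  {3,4,5,6,7,8,9} 3
  8 to go: {2,3,4,5,6,7,8,9} 4
  if 0:b drops first: 4 orders

4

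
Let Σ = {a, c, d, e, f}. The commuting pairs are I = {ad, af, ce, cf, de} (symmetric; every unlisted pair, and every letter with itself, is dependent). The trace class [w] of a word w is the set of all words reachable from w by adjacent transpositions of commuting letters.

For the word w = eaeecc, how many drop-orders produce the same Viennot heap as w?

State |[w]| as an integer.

6

0(e) covers ∅
1(a) covers 0:e
2(e) covers 1:a
3(e) covers 2:e
4(c) covers 1:a
5(c) covers 4:c
floor of heap: 0:e
completions by unplaced set U, small U first (add the entries for U minus each lowest piece of U):
  |U|=1: {3}:1  {5}:1
  |U|=2: {2,3}:1  {3,5}:2  {4,5}:1
  |U|=3: {2,3,5}:3  {3,4,5}:3
  |U|=4: {2,3,4,5}:6
  start at 0(e): 6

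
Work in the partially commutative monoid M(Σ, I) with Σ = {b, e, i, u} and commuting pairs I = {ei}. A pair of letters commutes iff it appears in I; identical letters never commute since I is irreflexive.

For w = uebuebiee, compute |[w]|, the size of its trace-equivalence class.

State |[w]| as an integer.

3

piece 0:u — minimal
piece 1:e rests on {0:u}
piece 2:b rests on {1:e}
piece 3:u rests on {2:b}
piece 4:e rests on {3:u}
piece 5:b rests on {4:e}
piece 6:i rests on {5:b}
piece 7:e rests on {5:b}
piece 8:e rests on {7:e}
minimal pieces: {0:u}
ways to finish when only these pieces remain (= sum over removing one remaining piece with nothing left below it):
  1 left: {6}→1  {8}→1
  2 left: {6,8}→2  {7,8}→1
  3 left: {6,7,8}→3
  4 left: {5,6,7,8}→3
  5 left: {4,5,6,7,8}→3
  6 left: {3,4,5,6,7,8}→3
  7 left: {2,3,4,5,6,7,8}→3
  placing 0:u first → 3 extensions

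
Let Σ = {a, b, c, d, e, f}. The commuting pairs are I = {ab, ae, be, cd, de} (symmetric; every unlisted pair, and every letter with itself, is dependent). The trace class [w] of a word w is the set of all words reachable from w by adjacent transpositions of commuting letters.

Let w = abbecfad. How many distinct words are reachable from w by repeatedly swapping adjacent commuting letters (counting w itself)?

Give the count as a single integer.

#0=a has no predecessor
#1=b has no predecessor
#2=b depends on [1:b]
#3=e has no predecessor
#4=c depends on [0:a, 2:b, 3:e]
#5=f depends on [4:c]
#6=a depends on [5:f]
#7=d depends on [6:a]
sources: [0:a, 1:b, 3:e]
N(rest) = Σ N(rest − s) over sources s of rest; N(one piece) = 1:
  size 1 → [7]=1
  size 2 → [6,7]=1
  size 3 → [5,6,7]=1
  size 4 → [4,5,6,7]=1
  size 5 → [0,4,5,6,7]=1  [2,4,5,6,7]=1  [3,4,5,6,7]=1
  size 6 → [0,2,4,5,6,7]=2  [0,3,4,5,6,7]=2  [1,2,4,5,6,7]=1  [2,3,4,5,6,7]=2
  first=0(a) contributes 3
  first=1(b) contributes 6
  first=3(e) contributes 3
|[w]| = 12

12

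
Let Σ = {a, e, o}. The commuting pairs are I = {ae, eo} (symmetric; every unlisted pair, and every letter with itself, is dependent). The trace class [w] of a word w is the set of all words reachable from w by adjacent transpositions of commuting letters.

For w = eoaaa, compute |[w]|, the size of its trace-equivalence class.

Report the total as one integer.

drop 0:e onto floor
drop 1:o onto floor
drop 2:a onto {1:o}
drop 3:a onto {2:a}
drop 4:a onto {3:a}
ground layer = {0:e, 1:o}
drop-orders for the pieces not yet dropped (sum over which currently-grounded one goes next):
  1 to go: {0} 1  {4} 1
  2 to go: {0,4} 2  {3,4} 1
  3 to go: {0,3,4} 3  {2,3,4} 1
  if 0:e drops first: 1 orders
  if 1:o drops first: 4 orders
heap linearizations: 5

5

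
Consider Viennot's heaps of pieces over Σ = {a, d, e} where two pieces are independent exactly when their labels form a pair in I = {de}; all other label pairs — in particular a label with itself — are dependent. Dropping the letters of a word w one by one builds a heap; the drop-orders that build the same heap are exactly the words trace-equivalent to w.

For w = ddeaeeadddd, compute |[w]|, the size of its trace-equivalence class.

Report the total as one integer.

piece 0:d — minimal
piece 1:d rests on {0:d}
piece 2:e — minimal
piece 3:a rests on {1:d, 2:e}
piece 4:e rests on {3:a}
piece 5:e rests on {4:e}
piece 6:a rests on {5:e}
piece 7:d rests on {6:a}
piece 8:d rests on {7:d}
piece 9:d rests on {8:d}
piece 10:d rests on {9:d}
minimal pieces: {0:d, 2:e}
ways to finish when only these pieces remain (= sum over removing one remaining piece with nothing left below it):
  1 left: {10}→1
  2 left: {9,10}→1
  3 left: {8,9,10}→1
  4 left: {7,8,9,10}→1
  5 left: {6,7,8,9,10}→1
  6 left: {5,6,7,8,9,10}→1
  7 left: {4,5,6,7,8,9,10}→1
  8 left: {3,4,5,6,7,8,9,10}→1
  9 left: {1,3,4,5,6,7,8,9,10}→1  {2,3,4,5,6,7,8,9,10}→1
  placing 0:d first → 2 extensions
  placing 2:e first → 1 extensions
total linear extensions = 3

3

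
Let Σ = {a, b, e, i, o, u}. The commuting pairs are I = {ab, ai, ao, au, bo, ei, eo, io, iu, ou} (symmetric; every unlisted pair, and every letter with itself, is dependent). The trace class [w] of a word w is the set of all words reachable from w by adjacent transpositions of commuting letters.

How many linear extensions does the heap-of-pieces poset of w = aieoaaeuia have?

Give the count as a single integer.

720

drop 0:a onto floor
drop 1:i onto floor
drop 2:e onto {0:a}
drop 3:o onto floor
drop 4:a onto {2:e}
drop 5:a onto {4:a}
drop 6:e onto {5:a}
drop 7:u onto {6:e}
drop 8:i onto {1:i}
drop 9:a onto {6:e}
ground layer = {0:a, 1:i, 3:o}
drop-orders for the pieces not yet dropped (sum over which currently-grounded one goes next):
  1 to go: {3} 1  {7} 1  {8} 1  {9} 1
  2 to go: {1,8} 1  {3,7} 2  {3,8} 2  {3,9} 2  {7,8} 2  {7,9} 2  {8,9} 2
  3 to go: {1,3,8} 3  {1,7,8} 3  {1,8,9} 3  {3,7,8} 6  {3,7,9} 6  {3,8,9} 6  {6,7,9} 2  {7,8,9} 6
  4 to go: {1,3,7,8} 12  {1,3,8,9} 12  {1,7,8,9} 12  {3,6,7,9} 8  {3,7,8,9} 24  {5,6,7,9} 2  {6,7,8,9} 8
  5 to go: {1,3,7,8,9} 60  {1,6,7,8,9} 20  {3,5,6,7,9} 10  {3,6,7,8,9} 40  {4,5,6,7,9} 2  {5,6,7,8,9} 10
  6 to go: {1,3,6,7,8,9} 120  {1,5,6,7,8,9} 30  {2,4,5,6,7,9} 2  {3,4,5,6,7,9} 12  {3,5,6,7,8,9} 60  {4,5,6,7,8,9} 12
  7 to go: {0,2,4,5,6,7,9} 2  {1,3,5,6,7,8,9} 210  {1,4,5,6,7,8,9} 42  {2,3,4,5,6,7,9} 14  {2,4,5,6,7,8,9} 14  {3,4,5,6,7,8,9} 84
  8 to go: {0,2,3,4,5,6,7,9} 16  {0,2,4,5,6,7,8,9} 16  {1,2,4,5,6,7,8,9} 56  {1,3,4,5,6,7,8,9} 336  {2,3,4,5,6,7,8,9} 112
  if 0:a drops first: 504 orders
  if 1:i drops first: 144 orders
  if 3:o drops first: 72 orders
heap linearizations: 720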